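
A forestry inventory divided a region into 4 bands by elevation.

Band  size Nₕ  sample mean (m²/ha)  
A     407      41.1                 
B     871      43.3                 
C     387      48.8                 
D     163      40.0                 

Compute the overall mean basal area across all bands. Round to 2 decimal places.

x̄_st = (Σ Nₕx̄ₕ) / (Σ Nₕ) = (407·41.1 + 871·43.3 + 387·48.8 + 163·40.0) / 1828
= 79847.6 / 1828 = 43.6803... → 43.68.

43.68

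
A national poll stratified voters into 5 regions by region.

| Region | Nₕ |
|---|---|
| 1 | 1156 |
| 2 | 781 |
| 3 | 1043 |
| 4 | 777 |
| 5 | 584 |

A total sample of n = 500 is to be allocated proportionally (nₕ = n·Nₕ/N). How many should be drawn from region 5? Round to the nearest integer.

Share of region 5 = 584/4341 = 0.13453.
Allocate 500 × 0.13453 = 67.266... → 67.

67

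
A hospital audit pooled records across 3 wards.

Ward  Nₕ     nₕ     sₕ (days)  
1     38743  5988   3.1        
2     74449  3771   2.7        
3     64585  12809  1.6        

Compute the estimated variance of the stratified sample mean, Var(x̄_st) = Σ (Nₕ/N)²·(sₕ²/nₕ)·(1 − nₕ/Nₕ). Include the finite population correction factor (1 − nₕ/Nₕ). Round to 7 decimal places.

N = 177777; Wₕ = Nₕ/N.
ward 1: (38743/177777)²·3.1²/5988·(1 − 5988/38743) = 0.0000644409
ward 2: (74449/177777)²·2.7²/3771·(1 − 3771/74449) = 0.0003218570
ward 3: (64585/177777)²·1.6²/12809·(1 − 12809/64585) = 0.0000211463
Sum = 0.0004074441 → 0.0004074.

0.0004074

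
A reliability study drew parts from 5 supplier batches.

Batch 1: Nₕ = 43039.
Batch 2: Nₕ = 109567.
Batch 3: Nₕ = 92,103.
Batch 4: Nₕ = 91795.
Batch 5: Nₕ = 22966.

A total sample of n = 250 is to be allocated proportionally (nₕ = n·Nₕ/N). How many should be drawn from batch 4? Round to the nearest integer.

64

N = 43039 + 109567 + 92103 + 91795 + 22966 = 359470.
n_4 = 250·91795/359470 = 63.841... → 64.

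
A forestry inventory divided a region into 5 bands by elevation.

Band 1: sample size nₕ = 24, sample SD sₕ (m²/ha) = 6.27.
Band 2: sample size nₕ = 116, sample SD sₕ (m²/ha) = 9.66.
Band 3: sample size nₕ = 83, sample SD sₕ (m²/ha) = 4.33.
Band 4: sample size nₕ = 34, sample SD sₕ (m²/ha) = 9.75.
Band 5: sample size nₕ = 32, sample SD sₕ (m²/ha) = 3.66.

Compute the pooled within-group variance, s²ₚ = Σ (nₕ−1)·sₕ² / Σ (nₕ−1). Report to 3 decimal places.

1: (24−1)·6.27² = 23·39.3129 = 904.1967
2: (116−1)·9.66² = 115·93.3156 = 10731.294
3: (83−1)·4.33² = 82·18.7489 = 1537.4098
4: (34−1)·9.75² = 33·95.0625 = 3137.0625
5: (32−1)·3.66² = 31·13.3956 = 415.2636
Numerator = 16725.2266; denominator = Σ(nₕ−1) = 284.
s²ₚ = 16725.2266/284 = 58.89164... → 58.892.

58.892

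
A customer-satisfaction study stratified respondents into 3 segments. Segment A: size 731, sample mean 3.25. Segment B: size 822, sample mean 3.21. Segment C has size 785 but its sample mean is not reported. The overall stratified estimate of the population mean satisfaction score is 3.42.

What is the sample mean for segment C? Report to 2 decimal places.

3.80

Σ Nₕx̄ₕ = N·μ, so 785·x̄_C = 2338·3.42 − (731·3.25 + 822·3.21).
= 7995.96 − 5014.37 = 2981.59.
x̄_C = 2981.59 / 785 = 3.7982... → 3.80.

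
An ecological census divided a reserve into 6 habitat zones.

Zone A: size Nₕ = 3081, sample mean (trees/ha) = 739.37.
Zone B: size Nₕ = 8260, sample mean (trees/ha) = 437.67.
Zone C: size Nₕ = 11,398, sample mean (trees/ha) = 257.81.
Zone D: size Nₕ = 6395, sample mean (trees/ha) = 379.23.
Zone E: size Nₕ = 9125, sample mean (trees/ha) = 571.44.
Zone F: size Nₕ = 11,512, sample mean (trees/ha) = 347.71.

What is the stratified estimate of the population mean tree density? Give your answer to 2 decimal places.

411.37

x̄_st = (Σ Nₕx̄ₕ) / (Σ Nₕ) = (3081·739.37 + 8260·437.67 + 11398·257.81 + 6395·379.23 + 9125·571.44 + 11512·347.71) / 49771
= 20474074.92 / 49771 = 411.3656... → 411.37.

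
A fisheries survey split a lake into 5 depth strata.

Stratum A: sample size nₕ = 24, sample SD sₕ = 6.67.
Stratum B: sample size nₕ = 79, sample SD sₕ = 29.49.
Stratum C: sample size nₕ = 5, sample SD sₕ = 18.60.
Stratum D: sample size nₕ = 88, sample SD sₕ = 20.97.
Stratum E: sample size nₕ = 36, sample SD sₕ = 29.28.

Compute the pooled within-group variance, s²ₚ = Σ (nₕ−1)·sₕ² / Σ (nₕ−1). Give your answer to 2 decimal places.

610.15

A: (24−1)·6.67² = 23·44.4889 = 1023.2447
B: (79−1)·29.49² = 78·869.6601 = 67833.4878
C: (5−1)·18.60² = 4·345.96 = 1383.84
D: (88−1)·20.97² = 87·439.7409 = 38257.4583
E: (36−1)·29.28² = 35·857.3184 = 30006.144
Numerator = 138504.1748; denominator = Σ(nₕ−1) = 227.
s²ₚ = 138504.1748/227 = 610.1505... → 610.15.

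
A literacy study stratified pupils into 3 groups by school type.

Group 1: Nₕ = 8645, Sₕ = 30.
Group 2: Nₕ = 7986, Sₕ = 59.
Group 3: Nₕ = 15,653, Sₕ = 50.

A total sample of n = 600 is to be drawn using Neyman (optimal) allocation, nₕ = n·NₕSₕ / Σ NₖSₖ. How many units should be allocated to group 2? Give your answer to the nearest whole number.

187

Σ NₕSₕ = 8645·30 + 7986·59 + 15653·50 = 1513174.
Share for 2: 471174/1513174 = 0.31138.
n_2 = 600 × 0.31138 = 186.829... → 187.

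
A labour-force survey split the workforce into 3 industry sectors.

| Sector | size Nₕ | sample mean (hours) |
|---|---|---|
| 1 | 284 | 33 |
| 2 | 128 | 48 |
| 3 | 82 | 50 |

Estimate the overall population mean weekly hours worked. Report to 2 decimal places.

39.71

x̄_st = (Σ Nₕx̄ₕ) / (Σ Nₕ) = (284·33 + 128·48 + 82·50) / 494
= 19616 / 494 = 39.7085... → 39.71.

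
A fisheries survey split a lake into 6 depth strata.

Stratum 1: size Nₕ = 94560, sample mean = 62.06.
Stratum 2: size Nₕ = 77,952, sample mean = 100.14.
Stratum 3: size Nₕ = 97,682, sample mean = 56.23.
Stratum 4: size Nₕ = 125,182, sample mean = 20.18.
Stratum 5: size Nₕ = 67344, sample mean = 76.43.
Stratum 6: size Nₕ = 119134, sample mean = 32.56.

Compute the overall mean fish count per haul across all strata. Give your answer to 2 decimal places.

52.80

x̄_st = (Σ Nₕx̄ₕ) / (Σ Nₕ) = (94560·62.06 + 77952·100.14 + 97682·56.23 + 125182·20.18 + 67344·76.43 + 119134·32.56) / 581854
= 30719443.46 / 581854 = 52.7958... → 52.80.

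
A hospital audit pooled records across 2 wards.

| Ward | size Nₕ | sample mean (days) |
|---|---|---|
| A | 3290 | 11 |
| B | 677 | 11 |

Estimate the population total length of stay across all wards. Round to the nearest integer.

43637

Estimate total by summing Nₕ·x̄ₕ over strata.
3290·11 + 677·11 = 36190 + 7447 = 43637.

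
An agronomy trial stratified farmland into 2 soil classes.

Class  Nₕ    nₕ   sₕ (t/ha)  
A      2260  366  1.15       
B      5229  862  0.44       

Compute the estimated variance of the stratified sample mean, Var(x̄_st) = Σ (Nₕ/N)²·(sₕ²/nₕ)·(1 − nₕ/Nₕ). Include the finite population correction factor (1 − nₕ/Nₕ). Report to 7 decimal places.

N = 7489; Wₕ = Nₕ/N.
class A: (2260/7489)²·1.15²/366·(1 − 366/2260) = 0.0002757753
class B: (5229/7489)²·0.44²/862·(1 − 862/5229) = 0.0000914434
Sum = 0.0003672187 → 0.0003672.

0.0003672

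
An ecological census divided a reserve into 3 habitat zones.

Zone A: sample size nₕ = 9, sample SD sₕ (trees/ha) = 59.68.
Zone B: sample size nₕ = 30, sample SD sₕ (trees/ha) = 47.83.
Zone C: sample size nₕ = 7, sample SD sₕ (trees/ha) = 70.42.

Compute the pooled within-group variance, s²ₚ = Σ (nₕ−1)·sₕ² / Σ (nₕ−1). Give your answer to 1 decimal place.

2897.5

A: (9−1)·59.68² = 8·3561.7024 = 28493.6192
B: (30−1)·47.83² = 29·2287.7089 = 66343.5581
C: (7−1)·70.42² = 6·4958.9764 = 29753.8584
Numerator = 124591.0357; denominator = Σ(nₕ−1) = 43.
s²ₚ = 124591.0357/43 = 2897.466... → 2897.5.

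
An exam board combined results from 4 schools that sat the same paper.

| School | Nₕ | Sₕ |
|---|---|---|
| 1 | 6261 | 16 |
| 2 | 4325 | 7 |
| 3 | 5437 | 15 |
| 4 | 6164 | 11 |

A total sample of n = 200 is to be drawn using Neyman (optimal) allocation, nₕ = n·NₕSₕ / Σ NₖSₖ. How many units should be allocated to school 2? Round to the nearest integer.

22

1: NₕSₕ = 6261·16 = 100176
2: NₕSₕ = 4325·7 = 30275
3: NₕSₕ = 5437·15 = 81555
4: NₕSₕ = 6164·11 = 67804
Σ NₕSₕ = 279810.
n_2 = 200·30275/279810 = 21.640... → 22.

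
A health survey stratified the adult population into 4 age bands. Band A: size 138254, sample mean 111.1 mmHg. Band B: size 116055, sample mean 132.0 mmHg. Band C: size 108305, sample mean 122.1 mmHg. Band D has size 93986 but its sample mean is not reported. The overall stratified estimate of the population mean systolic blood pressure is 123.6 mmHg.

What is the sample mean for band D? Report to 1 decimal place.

133.3

Σ Nₕx̄ₕ = N·μ, so 93986·x̄_D = 456600·123.6 − (138254·111.1 + 116055·132.0 + 108305·122.1).
= 56435760 − 43903319.9 = 12532440.1.
x̄_D = 12532440.1 / 93986 = 133.344... → 133.3.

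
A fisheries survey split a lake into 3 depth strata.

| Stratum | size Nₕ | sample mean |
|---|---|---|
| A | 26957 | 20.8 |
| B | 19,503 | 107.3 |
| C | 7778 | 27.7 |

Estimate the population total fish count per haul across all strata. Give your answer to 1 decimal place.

A: 26957·20.8 = 560705.6
B: 19503·107.3 = 2092671.9
C: 7778·27.7 = 215450.6
τ̂ = Σ Nₕx̄ₕ = 2868828.1.

2868828.1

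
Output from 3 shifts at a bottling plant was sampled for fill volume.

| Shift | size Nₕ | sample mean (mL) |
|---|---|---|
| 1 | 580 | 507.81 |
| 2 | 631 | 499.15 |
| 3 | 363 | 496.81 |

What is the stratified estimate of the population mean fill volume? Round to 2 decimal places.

501.80

N = 1574; weights Wₕ = Nₕ/N = (0.3685, 0.4009, 0.2306).
x̄_st = Σ Wₕ·x̄ₕ = 0.3685·507.81 + 0.4009·499.15 + 0.2306·496.81 ≈ 501.8014...
→ 501.80.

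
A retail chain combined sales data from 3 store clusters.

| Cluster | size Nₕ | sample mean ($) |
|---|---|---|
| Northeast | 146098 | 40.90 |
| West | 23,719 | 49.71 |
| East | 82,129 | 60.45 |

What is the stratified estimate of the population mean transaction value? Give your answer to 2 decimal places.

48.10

N = 251946; weights Wₕ = Nₕ/N = (0.5799, 0.0941, 0.3260).
x̄_st = Σ Wₕ·x̄ₕ = 0.5799·40.90 + 0.0941·49.71 + 0.3260·60.45 ≈ 48.1023...
→ 48.10.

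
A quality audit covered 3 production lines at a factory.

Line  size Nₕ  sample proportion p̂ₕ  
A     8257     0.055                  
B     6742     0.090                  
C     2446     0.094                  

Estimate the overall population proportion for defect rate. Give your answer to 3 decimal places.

0.074

Wₕ = Nₕ/N with N = 17445: 0.4733, 0.3865, 0.1402.
p̂_st = 0.4733·0.055 + 0.3865·0.090 + 0.1402·0.094 ≈ 0.07399... → 0.074.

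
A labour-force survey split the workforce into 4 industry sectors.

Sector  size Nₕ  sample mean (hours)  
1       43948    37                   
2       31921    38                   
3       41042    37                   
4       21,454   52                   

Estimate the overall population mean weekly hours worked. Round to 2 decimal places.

N = 43948 + 31921 + 41042 + 21454 = 138365.
Weight each subgroup mean by Nₕ/N and sum.
Σ Nₕx̄ₕ = 43948·37 + 31921·38 + 41042·37 + 21454·52 = 1626076 + 1212998 + 1518554 + 1115608 = 5473236.
Divide by N: 5473236 / 138365 = 39.5565... → 39.56.

39.56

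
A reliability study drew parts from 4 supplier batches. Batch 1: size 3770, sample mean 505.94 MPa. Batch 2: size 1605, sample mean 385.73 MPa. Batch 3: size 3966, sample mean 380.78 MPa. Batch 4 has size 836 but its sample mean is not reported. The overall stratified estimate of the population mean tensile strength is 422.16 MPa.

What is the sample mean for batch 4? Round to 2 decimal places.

310.60

Σ Nₕx̄ₕ = N·μ, so 836·x̄_4 = 10177·422.16 − (3770·505.94 + 1605·385.73 + 3966·380.78).
= 4296322.32 − 4036663.93 = 259658.39.
x̄_4 = 259658.39 / 836 = 310.5962... → 310.60.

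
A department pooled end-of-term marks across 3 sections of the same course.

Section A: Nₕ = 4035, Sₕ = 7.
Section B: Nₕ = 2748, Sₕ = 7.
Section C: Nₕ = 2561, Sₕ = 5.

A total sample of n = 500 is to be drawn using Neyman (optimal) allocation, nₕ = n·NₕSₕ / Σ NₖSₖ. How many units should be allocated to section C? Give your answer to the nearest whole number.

106

Σ NₕSₕ = 4035·7 + 2748·7 + 2561·5 = 60286.
Share for C: 12805/60286 = 0.21240.
n_C = 500 × 0.21240 = 106.202... → 106.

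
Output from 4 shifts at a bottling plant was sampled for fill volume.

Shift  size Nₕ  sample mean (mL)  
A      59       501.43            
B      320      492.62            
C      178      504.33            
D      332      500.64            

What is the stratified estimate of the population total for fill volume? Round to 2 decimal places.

443205.99

A: 59·501.43 = 29584.37
B: 320·492.62 = 157638.4
C: 178·504.33 = 89770.74
D: 332·500.64 = 166212.48
τ̂ = Σ Nₕx̄ₕ = 443205.99.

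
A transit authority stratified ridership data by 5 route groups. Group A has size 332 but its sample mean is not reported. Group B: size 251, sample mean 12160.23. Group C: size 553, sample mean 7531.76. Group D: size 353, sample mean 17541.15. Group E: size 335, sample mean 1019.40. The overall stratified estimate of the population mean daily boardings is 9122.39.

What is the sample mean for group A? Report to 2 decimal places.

8700.10

Σ Nₕx̄ₕ = N·μ, so 332·x̄_A = 1824·9122.39 − (251·12160.23 + 553·7531.76 + 353·17541.15 + 335·1019.40).
= 16639239.36 − 13750805.96 = 2888433.4.
x̄_A = 2888433.4 / 332 = 8700.1006... → 8700.10.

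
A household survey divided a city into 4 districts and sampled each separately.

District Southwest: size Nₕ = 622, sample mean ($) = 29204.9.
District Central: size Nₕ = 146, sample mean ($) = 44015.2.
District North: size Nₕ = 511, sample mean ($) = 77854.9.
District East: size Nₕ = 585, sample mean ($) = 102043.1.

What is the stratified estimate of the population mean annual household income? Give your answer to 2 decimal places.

N = 622 + 146 + 511 + 585 = 1864.
Overall mean = Σ (Nₕ/N)·x̄ₕ — weight by population share, not a simple average.
Σ Nₕx̄ₕ = 622·29204.9 + 146·44015.2 + 511·77854.9 + 585·102043.1 = 18165447.8 + 6426219.2 + 39783853.9 + 59695213.5 = 124070734.4.
Divide by N: 124070734.4 / 1864 = 66561.5528... → 66561.55.

66561.55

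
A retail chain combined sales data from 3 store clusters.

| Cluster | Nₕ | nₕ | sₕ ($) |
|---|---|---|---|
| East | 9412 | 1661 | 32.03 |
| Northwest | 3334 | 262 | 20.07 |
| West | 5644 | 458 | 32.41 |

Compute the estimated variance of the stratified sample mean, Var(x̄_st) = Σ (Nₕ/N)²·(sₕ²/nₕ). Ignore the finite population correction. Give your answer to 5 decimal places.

N = 18390; Wₕ = Nₕ/N.
cluster East: (9412/18390)²·32.03²/1661 = 0.16178737
cluster Northwest: (3334/18390)²·20.07²/262 = 0.05053138
cluster West: (5644/18390)²·32.41²/458 = 0.21602456
Sum = 0.42834332 → 0.42834.

0.42834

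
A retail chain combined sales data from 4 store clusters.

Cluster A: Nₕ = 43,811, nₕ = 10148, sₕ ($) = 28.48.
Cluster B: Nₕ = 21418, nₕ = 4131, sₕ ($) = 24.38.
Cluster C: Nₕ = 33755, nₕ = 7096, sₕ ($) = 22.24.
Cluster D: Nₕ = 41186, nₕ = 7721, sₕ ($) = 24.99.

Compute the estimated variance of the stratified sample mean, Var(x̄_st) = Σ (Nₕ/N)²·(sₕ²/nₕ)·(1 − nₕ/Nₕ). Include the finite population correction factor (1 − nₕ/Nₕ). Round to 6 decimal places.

N = 140170; Wₕ = Nₕ/N.
cluster A: (43811/140170)²·28.48²/10148·(1 − 10148/43811) = 0.005999642
cluster B: (21418/140170)²·24.38²/4131·(1 − 4131/21418) = 0.002711444
cluster C: (33755/140170)²·22.24²/7096·(1 − 7096/33755) = 0.003192477
cluster D: (41186/140170)²·24.99²/7721·(1 − 7721/41186) = 0.005673999
Sum = 0.017577562 → 0.017578.

0.017578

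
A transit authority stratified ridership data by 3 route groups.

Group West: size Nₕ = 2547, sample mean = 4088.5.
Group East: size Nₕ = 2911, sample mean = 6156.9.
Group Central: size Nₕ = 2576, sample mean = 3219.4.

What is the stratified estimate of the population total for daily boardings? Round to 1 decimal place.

Estimate total by summing Nₕ·x̄ₕ over strata.
2547·4088.5 + 2911·6156.9 + 2576·3219.4 = 10413409.5 + 17922735.9 + 8293174.4 = 36629319.8.

36629319.8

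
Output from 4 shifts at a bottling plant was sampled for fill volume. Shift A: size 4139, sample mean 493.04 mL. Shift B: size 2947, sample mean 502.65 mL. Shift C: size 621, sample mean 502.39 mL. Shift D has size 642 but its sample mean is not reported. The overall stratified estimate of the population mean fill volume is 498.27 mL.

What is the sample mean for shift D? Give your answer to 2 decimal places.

507.90

N = 4139 + 2947 + 621 + 642 = 8349.
Overall total = μ·N = 498.27·8349 = 4160056.23.
Subtract the known strata: 4139·493.04 + 2947·502.65 + 621·502.39 = 3833986.3.
Remaining total for shift D: 4160056.23 − 3833986.3 = 326069.93.
Divide by its size: 326069.93 / 642 = 507.8971... → 507.90.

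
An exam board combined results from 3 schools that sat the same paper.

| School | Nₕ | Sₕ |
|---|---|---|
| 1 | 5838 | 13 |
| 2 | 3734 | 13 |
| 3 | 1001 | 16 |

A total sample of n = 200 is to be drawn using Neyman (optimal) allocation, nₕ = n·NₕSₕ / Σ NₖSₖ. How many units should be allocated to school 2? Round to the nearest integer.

1: NₕSₕ = 5838·13 = 75894
2: NₕSₕ = 3734·13 = 48542
3: NₕSₕ = 1001·16 = 16016
Σ NₕSₕ = 140452.
n_2 = 200·48542/140452 = 69.123... → 69.

69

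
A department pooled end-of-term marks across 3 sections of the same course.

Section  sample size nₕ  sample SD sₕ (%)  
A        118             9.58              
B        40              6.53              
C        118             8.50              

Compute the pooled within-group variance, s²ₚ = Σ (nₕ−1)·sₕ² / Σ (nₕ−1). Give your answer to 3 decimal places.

76.389

A: (118−1)·9.58² = 117·91.7764 = 10737.8388
B: (40−1)·6.53² = 39·42.6409 = 1662.9951
C: (118−1)·8.50² = 117·72.25 = 8453.25
Numerator = 20854.0839; denominator = Σ(nₕ−1) = 273.
s²ₚ = 20854.0839/273 = 76.38859... → 76.389.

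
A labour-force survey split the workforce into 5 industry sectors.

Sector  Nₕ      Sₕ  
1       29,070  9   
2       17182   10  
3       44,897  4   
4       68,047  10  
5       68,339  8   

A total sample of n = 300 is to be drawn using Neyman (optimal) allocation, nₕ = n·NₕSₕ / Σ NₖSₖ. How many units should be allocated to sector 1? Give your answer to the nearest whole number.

43

1: NₕSₕ = 29070·9 = 261630
2: NₕSₕ = 17182·10 = 171820
3: NₕSₕ = 44897·4 = 179588
4: NₕSₕ = 68047·10 = 680470
5: NₕSₕ = 68339·8 = 546712
Σ NₕSₕ = 1840220.
n_1 = 300·261630/1840220 = 42.652... → 43.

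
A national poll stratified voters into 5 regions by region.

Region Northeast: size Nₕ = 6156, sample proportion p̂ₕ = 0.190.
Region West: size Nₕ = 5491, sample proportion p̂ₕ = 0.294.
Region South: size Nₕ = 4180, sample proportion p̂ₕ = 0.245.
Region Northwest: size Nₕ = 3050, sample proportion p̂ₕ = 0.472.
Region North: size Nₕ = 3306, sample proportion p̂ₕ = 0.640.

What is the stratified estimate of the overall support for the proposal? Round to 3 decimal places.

Wₕ = Nₕ/N with N = 22183: 0.2775, 0.2475, 0.1884, 0.1375, 0.1490.
p̂_st = 0.2775·0.190 + 0.2475·0.294 + 0.1884·0.245 + 0.1375·0.472 + 0.1490·0.640 ≈ 0.33194... → 0.332.

0.332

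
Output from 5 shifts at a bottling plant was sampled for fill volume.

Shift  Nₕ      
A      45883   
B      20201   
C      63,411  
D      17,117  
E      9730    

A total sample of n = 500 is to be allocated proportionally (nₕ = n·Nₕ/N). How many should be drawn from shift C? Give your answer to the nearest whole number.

N = 45883 + 20201 + 63411 + 17117 + 9730 = 156342.
n_C = 500·63411/156342 = 202.796... → 203.

203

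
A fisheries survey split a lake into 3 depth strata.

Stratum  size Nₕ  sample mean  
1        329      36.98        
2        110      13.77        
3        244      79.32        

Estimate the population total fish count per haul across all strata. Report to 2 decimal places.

33035.20

1: 329·36.98 = 12166.42
2: 110·13.77 = 1514.7
3: 244·79.32 = 19354.08
τ̂ = Σ Nₕx̄ₕ = 33035.20.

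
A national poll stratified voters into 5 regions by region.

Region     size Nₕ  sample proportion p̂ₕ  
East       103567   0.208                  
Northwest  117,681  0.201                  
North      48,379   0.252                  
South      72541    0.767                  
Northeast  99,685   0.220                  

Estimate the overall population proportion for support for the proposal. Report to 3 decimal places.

N = 103567 + 117681 + 48379 + 72541 + 99685 = 441853.
Overall proportion = Σ (Nₕ/N)·p̂ₕ.
Σ Nₕp̂ₕ = 21541.936 + 23653.881 + 12191.508 + 55638.947 + 21930.7 = 134956.972.
134956.972 / 441853 = 0.30543... → 0.305.

0.305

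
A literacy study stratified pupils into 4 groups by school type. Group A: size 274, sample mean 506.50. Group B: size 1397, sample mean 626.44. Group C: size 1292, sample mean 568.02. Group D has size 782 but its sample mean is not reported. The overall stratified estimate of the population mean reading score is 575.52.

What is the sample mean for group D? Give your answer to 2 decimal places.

521.13

N = 274 + 1397 + 1292 + 782 = 3745.
Overall total = μ·N = 575.52·3745 = 2155322.4.
Subtract the known strata: 274·506.50 + 1397·626.44 + 1292·568.02 = 1747799.52.
Remaining total for group D: 2155322.4 − 1747799.52 = 407522.88.
Divide by its size: 407522.88 / 782 = 521.1290... → 521.13.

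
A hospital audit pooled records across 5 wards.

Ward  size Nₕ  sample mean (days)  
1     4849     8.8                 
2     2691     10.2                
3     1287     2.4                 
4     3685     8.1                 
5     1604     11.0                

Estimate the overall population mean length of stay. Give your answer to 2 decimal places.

8.55

N = 4849 + 2691 + 1287 + 3685 + 1604 = 14116.
The stratified mean weights each stratum mean by its population share Nₕ/N.
Σ Nₕx̄ₕ = 4849·8.8 + 2691·10.2 + 1287·2.4 + 3685·8.1 + 1604·11.0 = 42671.2 + 27448.2 + 3088.8 + 29848.5 + 17644 = 120700.7.
Divide by N: 120700.7 / 14116 = 8.5506... → 8.55.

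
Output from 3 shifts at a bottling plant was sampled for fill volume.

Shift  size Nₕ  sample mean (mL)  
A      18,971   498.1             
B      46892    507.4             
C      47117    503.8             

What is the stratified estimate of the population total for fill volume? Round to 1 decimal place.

56980000.5

A: 18971·498.1 = 9449455.1
B: 46892·507.4 = 23793000.8
C: 47117·503.8 = 23737544.6
τ̂ = Σ Nₕx̄ₕ = 56980000.5.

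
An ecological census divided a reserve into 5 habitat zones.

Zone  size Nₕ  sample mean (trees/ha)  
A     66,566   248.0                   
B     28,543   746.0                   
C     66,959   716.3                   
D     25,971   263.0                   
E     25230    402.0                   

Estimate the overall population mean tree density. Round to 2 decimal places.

481.73

x̄_st = (Σ Nₕx̄ₕ) / (Σ Nₕ) = (66566·248.0 + 28543·746.0 + 66959·716.3 + 25971·263.0 + 25230·402.0) / 213269
= 102737010.7 / 213269 = 481.7250... → 481.73.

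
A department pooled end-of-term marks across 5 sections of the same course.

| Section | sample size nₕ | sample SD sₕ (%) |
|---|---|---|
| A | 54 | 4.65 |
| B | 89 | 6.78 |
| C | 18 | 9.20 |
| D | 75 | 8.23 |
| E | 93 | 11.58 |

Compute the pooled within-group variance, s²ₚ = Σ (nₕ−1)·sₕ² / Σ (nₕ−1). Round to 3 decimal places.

Degrees of freedom: 53 + 88 + 17 + 74 + 92 = 324.
Σ(nₕ−1)sₕ² = 53·21.6225 + 88·45.9684 + 17·84.64 + 74·67.7329 + 92·134.0964 = 23979.1951.
s²ₚ = 23979.1951 / 324 = 74.00986... → 74.010.

74.010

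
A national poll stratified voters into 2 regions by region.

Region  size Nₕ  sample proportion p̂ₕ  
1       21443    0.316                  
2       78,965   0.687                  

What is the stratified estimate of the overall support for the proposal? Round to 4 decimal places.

0.6078

Wₕ = Nₕ/N with N = 100408: 0.2136, 0.7864.
p̂_st = 0.2136·0.316 + 0.7864·0.687 ≈ 0.607770... → 0.6078.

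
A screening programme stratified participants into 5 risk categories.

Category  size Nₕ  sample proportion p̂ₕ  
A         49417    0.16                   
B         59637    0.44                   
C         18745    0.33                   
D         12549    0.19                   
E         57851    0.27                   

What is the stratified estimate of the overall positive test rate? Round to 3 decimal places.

0.294

N = 49417 + 59637 + 18745 + 12549 + 57851 = 198199.
Overall proportion = Σ (Nₕ/N)·p̂ₕ.
Σ Nₕp̂ₕ = 7906.72 + 26240.28 + 6185.85 + 2384.31 + 15619.77 = 58336.93.
58336.93 / 198199 = 0.29434... → 0.294.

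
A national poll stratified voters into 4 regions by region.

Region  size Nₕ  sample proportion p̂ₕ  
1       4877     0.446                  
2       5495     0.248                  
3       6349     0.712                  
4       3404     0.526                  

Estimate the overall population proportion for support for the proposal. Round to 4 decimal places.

0.4894

Wₕ = Nₕ/N with N = 20125: 0.2423, 0.2730, 0.3155, 0.1691.
p̂_st = 0.2423·0.446 + 0.2730·0.248 + 0.3155·0.712 + 0.1691·0.526 ≈ 0.489386... → 0.4894.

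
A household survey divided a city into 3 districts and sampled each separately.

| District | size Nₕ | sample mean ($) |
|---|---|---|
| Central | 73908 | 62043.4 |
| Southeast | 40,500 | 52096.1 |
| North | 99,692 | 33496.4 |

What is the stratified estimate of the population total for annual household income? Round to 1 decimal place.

Central: 73908·62043.4 = 4585503607.2
Southeast: 40500·52096.1 = 2109892050
North: 99692·33496.4 = 3339323108.8
τ̂ = Σ Nₕx̄ₕ = 10034718766.0.

10034718766.0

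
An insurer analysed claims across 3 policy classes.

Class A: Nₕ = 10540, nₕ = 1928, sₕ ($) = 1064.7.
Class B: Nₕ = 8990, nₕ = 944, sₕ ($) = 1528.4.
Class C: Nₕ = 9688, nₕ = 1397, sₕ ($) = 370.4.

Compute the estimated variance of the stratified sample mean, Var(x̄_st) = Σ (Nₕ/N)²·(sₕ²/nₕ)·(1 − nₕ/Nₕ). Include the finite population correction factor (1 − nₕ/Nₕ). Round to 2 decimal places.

N = 29218; Wₕ = Nₕ/N.
class A: (10540/29218)²·1064.7²/1928·(1 − 1928/10540) = 62.51599
class B: (8990/29218)²·1528.4²/944·(1 − 944/8990) = 209.67218
class C: (9688/29218)²·370.4²/1397·(1 − 1397/9688) = 9.24029
Sum = 281.42847 → 281.43.

281.43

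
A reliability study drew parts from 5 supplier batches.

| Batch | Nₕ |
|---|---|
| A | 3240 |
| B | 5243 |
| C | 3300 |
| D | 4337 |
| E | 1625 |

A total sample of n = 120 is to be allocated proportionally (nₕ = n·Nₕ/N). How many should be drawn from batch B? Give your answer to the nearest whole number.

Share of batch B = 5243/17745 = 0.29546.
Allocate 120 × 0.29546 = 35.456... → 35.

35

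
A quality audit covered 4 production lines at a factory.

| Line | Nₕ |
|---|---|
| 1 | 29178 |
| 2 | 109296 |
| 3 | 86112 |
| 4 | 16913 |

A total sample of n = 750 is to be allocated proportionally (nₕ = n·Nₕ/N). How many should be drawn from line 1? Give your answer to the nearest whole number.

91

Share of line 1 = 29178/241499 = 0.12082.
Allocate 750 × 0.12082 = 90.615... → 91.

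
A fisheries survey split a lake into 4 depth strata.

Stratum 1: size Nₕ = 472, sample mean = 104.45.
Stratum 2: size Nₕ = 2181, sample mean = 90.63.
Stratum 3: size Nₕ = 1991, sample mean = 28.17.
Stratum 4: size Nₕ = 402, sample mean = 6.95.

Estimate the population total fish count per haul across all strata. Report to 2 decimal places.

305844.80

1: 472·104.45 = 49300.4
2: 2181·90.63 = 197664.03
3: 1991·28.17 = 56086.47
4: 402·6.95 = 2793.9
τ̂ = Σ Nₕx̄ₕ = 305844.80.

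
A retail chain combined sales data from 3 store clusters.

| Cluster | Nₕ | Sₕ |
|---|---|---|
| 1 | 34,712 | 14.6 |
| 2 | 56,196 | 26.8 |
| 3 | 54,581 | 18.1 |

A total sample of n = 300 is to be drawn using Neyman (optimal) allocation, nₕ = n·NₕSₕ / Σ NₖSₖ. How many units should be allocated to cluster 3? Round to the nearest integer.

Σ NₕSₕ = 34712·14.6 + 56196·26.8 + 54581·18.1 = 3000764.1.
Share for 3: 987916.1/3000764.1 = 0.32922.
n_3 = 300 × 0.32922 = 98.766... → 99.

99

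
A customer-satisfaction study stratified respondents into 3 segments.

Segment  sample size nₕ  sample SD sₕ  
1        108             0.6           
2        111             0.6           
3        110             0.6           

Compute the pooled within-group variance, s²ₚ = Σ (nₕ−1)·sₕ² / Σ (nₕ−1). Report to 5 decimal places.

1: (108−1)·0.6² = 107·0.36 = 38.52
2: (111−1)·0.6² = 110·0.36 = 39.6
3: (110−1)·0.6² = 109·0.36 = 39.24
Numerator = 117.36; denominator = Σ(nₕ−1) = 326.
s²ₚ = 117.36/326 = 0.36 → 0.36000.

0.36000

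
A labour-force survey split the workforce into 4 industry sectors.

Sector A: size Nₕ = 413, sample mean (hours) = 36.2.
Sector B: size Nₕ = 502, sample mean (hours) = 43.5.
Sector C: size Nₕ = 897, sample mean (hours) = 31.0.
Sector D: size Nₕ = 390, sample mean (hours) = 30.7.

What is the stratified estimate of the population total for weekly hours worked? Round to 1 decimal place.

Estimate total by summing Nₕ·x̄ₕ over strata.
413·36.2 + 502·43.5 + 897·31.0 + 390·30.7 = 14950.6 + 21837 + 27807 + 11973 = 76567.6.

76567.6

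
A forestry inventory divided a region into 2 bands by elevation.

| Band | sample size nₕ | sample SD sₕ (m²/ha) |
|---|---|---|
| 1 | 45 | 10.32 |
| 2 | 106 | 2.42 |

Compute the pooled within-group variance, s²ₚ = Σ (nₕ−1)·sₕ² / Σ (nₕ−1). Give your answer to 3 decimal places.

1: (45−1)·10.32² = 44·106.5024 = 4686.1056
2: (106−1)·2.42² = 105·5.8564 = 614.922
Numerator = 5301.0276; denominator = Σ(nₕ−1) = 149.
s²ₚ = 5301.0276/149 = 35.57737... → 35.577.

35.577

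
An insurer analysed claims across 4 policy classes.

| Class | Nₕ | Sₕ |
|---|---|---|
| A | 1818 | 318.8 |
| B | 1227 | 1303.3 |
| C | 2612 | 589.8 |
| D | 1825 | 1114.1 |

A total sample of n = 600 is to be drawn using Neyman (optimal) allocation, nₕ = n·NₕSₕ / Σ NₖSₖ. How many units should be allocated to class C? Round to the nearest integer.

Σ NₕSₕ = 1818·318.8 + 1227·1303.3 + 2612·589.8 + 1825·1114.1 = 5752517.6.
Share for C: 1540557.6/5752517.6 = 0.26781.
n_C = 600 × 0.26781 = 160.683... → 161.

161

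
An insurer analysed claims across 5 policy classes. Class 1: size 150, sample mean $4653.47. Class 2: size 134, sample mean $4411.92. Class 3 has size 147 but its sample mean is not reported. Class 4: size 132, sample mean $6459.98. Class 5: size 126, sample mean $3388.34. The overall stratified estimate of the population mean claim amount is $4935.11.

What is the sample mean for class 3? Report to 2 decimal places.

N = 150 + 134 + 147 + 132 + 126 = 689.
Overall total = μ·N = 4935.11·689 = 3400290.79.
Subtract the known strata: 150·4653.47 + 134·4411.92 + 132·6459.98 + 126·3388.34 = 2568865.98.
Remaining total for class 3: 3400290.79 − 2568865.98 = 831424.81.
Divide by its size: 831424.81 / 147 = 5655.9511... → 5655.95.

5655.95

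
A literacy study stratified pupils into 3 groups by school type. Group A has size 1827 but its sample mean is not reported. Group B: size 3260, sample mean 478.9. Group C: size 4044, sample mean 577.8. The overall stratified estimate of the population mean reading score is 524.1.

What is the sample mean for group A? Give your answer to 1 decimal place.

N = 1827 + 3260 + 4044 = 9131.
Overall total = μ·N = 524.1·9131 = 4785557.1.
Subtract the known strata: 3260·478.9 + 4044·577.8 = 3897837.2.
Remaining total for group A: 4785557.1 − 3897837.2 = 887719.9.
Divide by its size: 887719.9 / 1827 = 485.889... → 485.9.

485.9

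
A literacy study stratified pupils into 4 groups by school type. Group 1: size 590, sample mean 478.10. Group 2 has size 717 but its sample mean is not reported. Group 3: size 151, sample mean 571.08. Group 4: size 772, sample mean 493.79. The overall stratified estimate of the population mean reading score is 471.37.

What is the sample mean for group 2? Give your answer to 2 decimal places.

N = 590 + 717 + 151 + 772 = 2230.
Overall total = μ·N = 471.37·2230 = 1051155.1.
Subtract the known strata: 590·478.10 + 151·571.08 + 772·493.79 = 749517.96.
Remaining total for group 2: 1051155.1 − 749517.96 = 301637.14.
Divide by its size: 301637.14 / 717 = 420.6934... → 420.69.

420.69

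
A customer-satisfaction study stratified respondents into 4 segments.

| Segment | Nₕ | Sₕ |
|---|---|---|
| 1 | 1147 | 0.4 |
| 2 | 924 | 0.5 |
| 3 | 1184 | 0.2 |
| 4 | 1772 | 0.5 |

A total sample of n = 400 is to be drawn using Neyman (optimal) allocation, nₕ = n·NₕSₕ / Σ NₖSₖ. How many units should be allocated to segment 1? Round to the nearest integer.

90

1: NₕSₕ = 1147·0.4 = 458.8
2: NₕSₕ = 924·0.5 = 462
3: NₕSₕ = 1184·0.2 = 236.8
4: NₕSₕ = 1772·0.5 = 886
Σ NₕSₕ = 2043.6.
n_1 = 400·458.8/2043.6 = 89.802... → 90.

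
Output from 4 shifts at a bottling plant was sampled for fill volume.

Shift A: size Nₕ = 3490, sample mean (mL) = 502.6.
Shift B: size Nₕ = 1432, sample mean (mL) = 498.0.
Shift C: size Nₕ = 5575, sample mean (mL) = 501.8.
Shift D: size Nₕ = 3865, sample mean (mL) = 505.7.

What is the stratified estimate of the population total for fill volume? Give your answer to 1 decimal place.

A: 3490·502.6 = 1754074
B: 1432·498.0 = 713136
C: 5575·501.8 = 2797535
D: 3865·505.7 = 1954530.5
τ̂ = Σ Nₕx̄ₕ = 7219275.5.

7219275.5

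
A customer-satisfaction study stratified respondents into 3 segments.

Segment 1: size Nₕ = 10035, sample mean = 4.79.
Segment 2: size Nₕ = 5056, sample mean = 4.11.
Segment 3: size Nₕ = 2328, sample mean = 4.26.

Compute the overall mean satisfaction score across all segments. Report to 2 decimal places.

N = 10035 + 5056 + 2328 = 17419.
The stratified mean weights each stratum mean by its population share Nₕ/N.
Σ Nₕx̄ₕ = 10035·4.79 + 5056·4.11 + 2328·4.26 = 48067.65 + 20780.16 + 9917.28 = 78765.09.
Divide by N: 78765.09 / 17419 = 4.5218... → 4.52.

4.52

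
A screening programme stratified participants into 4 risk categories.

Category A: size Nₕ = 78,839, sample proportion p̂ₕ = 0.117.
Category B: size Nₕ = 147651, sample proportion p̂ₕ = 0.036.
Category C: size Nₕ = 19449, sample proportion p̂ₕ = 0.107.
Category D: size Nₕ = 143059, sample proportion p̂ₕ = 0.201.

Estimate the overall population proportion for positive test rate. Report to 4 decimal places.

0.1166

Wₕ = Nₕ/N with N = 388998: 0.2027, 0.3796, 0.0500, 0.3678.
p̂_st = 0.2027·0.117 + 0.3796·0.036 + 0.0500·0.107 + 0.3678·0.201 ≈ 0.116647... → 0.1166.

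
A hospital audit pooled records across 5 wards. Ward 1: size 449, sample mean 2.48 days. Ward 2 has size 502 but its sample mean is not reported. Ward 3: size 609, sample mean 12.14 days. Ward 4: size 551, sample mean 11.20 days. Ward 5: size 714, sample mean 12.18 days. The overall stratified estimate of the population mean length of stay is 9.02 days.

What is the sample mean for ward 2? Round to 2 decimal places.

4.20

Σ Nₕx̄ₕ = N·μ, so 502·x̄_2 = 2825·9.02 − (449·2.48 + 609·12.14 + 551·11.20 + 714·12.18).
= 25481.5 − 23374.5 = 2107.
x̄_2 = 2107 / 502 = 4.1972... → 4.20.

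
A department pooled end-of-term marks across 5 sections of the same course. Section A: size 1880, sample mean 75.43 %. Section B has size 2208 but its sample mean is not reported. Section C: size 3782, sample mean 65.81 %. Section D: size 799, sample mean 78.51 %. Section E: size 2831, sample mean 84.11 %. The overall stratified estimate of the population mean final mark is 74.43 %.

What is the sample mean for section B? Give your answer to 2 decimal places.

Σ Nₕx̄ₕ = N·μ, so 2208·x̄_B = 11500·74.43 − (1880·75.43 + 3782·65.81 + 799·78.51 + 2831·84.11).
= 855945 − 691546.72 = 164398.28.
x̄_B = 164398.28 / 2208 = 74.4557... → 74.46.

74.46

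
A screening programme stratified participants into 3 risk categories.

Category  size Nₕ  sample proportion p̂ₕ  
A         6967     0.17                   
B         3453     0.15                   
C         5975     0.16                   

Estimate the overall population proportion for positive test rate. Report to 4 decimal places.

0.1621

N = 6967 + 3453 + 5975 = 16395.
Overall proportion = Σ (Nₕ/N)·p̂ₕ.
Σ Nₕp̂ₕ = 1184.39 + 517.95 + 956 = 2658.34.
2658.34 / 16395 = 0.162143... → 0.1621.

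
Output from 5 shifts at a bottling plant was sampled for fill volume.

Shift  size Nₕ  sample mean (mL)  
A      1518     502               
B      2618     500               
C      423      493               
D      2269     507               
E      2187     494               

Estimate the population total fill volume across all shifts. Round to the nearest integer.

Estimate total by summing Nₕ·x̄ₕ over strata.
1518·502 + 2618·500 + 423·493 + 2269·507 + 2187·494 = 762036 + 1309000 + 208539 + 1150383 + 1080378 = 4510336.

4510336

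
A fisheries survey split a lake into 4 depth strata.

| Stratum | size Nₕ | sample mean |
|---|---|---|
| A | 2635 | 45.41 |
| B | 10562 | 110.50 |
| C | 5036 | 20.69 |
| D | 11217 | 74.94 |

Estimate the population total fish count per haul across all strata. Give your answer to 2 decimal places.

2231553.17

Population total = Σ Nₕ·x̄ₕ (each stratum's size times its mean).
2635·45.41 + 10562·110.50 + 5036·20.69 + 11217·74.94 = 119655.35 + 1167101 + 104194.84 + 840601.98 = 2231553.17.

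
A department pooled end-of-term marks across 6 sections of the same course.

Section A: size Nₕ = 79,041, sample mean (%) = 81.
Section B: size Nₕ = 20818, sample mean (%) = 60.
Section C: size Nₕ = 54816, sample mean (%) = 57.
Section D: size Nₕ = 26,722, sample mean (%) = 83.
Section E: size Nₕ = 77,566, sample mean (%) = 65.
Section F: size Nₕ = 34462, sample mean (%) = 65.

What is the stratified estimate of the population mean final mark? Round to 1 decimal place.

69.1

x̄_st = (Σ Nₕx̄ₕ) / (Σ Nₕ) = (79041·81 + 20818·60 + 54816·57 + 26722·83 + 77566·65 + 34462·65) / 293425
= 20275659 / 293425 = 69.100... → 69.1.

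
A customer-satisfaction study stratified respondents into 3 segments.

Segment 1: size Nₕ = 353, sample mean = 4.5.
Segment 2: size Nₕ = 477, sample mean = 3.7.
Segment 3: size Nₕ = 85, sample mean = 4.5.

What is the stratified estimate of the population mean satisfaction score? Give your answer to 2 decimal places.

x̄_st = (Σ Nₕx̄ₕ) / (Σ Nₕ) = (353·4.5 + 477·3.7 + 85·4.5) / 915
= 3735.9 / 915 = 4.0830... → 4.08.

4.08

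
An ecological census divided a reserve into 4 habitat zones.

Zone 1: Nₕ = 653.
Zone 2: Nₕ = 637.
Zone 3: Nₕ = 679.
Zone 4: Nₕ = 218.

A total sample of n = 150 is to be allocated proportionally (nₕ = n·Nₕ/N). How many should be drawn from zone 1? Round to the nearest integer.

45

N = 653 + 637 + 679 + 218 = 2187.
n_1 = 150·653/2187 = 44.787... → 45.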